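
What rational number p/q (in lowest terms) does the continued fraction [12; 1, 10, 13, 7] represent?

a_0 = 12: 12/1
a_1 = 1: 13/1
a_2 = 10: 142/11
a_3 = 13: 1859/144
a_4 = 7: 13155/1019

13155/1019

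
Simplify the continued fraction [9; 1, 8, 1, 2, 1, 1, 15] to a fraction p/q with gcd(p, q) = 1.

Start with 15.
1 + 1/(15/1) = 1 + 1/15 = 16/15
1 + 1/(16/15) = 1 + 15/16 = 31/16
2 + 1/(31/16) = 2 + 16/31 = 78/31
1 + 1/(78/31) = 1 + 31/78 = 109/78
8 + 1/(109/78) = 8 + 78/109 = 950/109
1 + 1/(950/109) = 1 + 109/950 = 1059/950
9 + 1/(1059/950) = 9 + 950/1059 = 10481/1059

10481/1059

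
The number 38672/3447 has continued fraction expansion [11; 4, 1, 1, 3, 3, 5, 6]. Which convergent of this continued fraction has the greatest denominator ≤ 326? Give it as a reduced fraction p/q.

1178/105

List convergents until the denominator exceeds the bound:
a_0 = 11: 11/1  (≤ bound)
a_1 = 4: 45/4  (≤ bound)
a_2 = 1: 56/5  (≤ bound)
a_3 = 1: 101/9  (≤ bound)
a_4 = 3: 359/32  (≤ bound)
a_5 = 3: 1178/105  (≤ bound)
a_6 = 5: 6249/557  (> 326, stop)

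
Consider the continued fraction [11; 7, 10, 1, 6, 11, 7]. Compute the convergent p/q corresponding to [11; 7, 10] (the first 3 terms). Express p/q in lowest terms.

Use the convergent recurrence hₖ = aₖ·hₖ₋₁ + hₖ₋₂ (and likewise for the denominators kₖ):
a_0 = 11: 11/1
a_1 = 7: 78/7
a_2 = 10: 791/71

791/71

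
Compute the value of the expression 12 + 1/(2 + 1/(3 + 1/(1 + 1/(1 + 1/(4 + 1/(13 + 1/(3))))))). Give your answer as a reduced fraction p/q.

Start with 3.
13 + 1/(3/1) = 13 + 1/3 = 40/3
4 + 1/(40/3) = 4 + 3/40 = 163/40
1 + 1/(163/40) = 1 + 40/163 = 203/163
1 + 1/(203/163) = 1 + 163/203 = 366/203
3 + 1/(366/203) = 3 + 203/366 = 1301/366
2 + 1/(1301/366) = 2 + 366/1301 = 2968/1301
12 + 1/(2968/1301) = 12 + 1301/2968 = 36917/2968

36917/2968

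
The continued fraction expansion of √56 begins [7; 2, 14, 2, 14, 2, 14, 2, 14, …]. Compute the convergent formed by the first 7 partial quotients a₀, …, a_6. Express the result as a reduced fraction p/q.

Build up convergents one term at a time:
a_0 = 7: 7/1
a_1 = 2: 15/2
a_2 = 14: 217/29
a_3 = 2: 449/60
a_4 = 14: 6503/869
a_5 = 2: 13455/1798
a_6 = 14: 194873/26041

194873/26041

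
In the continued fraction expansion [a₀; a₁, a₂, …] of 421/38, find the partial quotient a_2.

1

421 = 11·38 + 3, so a_0 = 11
38 = 12·3 + 2, so a_1 = 12
3 = 1·2 + 1, so a_2 = 1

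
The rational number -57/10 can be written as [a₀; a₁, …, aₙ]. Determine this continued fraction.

-57 = -6·10 + 3, so a_0 = -6
10 = 3·3 + 1, so a_1 = 3
3 = 3·1 + 0, so a_2 = 3

[-6; 3, 3]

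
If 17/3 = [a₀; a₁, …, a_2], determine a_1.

Run the Euclidean algorithm, recording each quotient:
⌊17/3⌋ = 5, remainder 2
⌊3/2⌋ = 1, remainder 1

1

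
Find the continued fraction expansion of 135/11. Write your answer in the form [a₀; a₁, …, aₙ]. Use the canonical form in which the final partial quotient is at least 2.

135 = 12·11 + 3, so a_0 = 12
11 = 3·3 + 2, so a_1 = 3
3 = 1·2 + 1, so a_2 = 1
2 = 2·1 + 0, so a_3 = 2

[12; 3, 1, 2]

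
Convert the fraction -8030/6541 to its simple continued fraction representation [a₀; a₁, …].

⌊-8030/6541⌋ = -2, remainder 5052
⌊6541/5052⌋ = 1, remainder 1489
⌊5052/1489⌋ = 3, remainder 585
⌊1489/585⌋ = 2, remainder 319
⌊585/319⌋ = 1, remainder 266
⌊319/266⌋ = 1, remainder 53
⌊266/53⌋ = 5, remainder 1
⌊53/1⌋ = 53, remainder 0

[-2; 1, 3, 2, 1, 1, 5, 53]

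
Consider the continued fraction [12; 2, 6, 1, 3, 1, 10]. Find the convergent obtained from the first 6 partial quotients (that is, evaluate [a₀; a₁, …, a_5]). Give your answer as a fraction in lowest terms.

910/73

Start with 1.
3 + 1/(1/1) = 3 + 1/1 = 4/1
1 + 1/(4/1) = 1 + 1/4 = 5/4
6 + 1/(5/4) = 6 + 4/5 = 34/5
2 + 1/(34/5) = 2 + 5/34 = 73/34
12 + 1/(73/34) = 12 + 34/73 = 910/73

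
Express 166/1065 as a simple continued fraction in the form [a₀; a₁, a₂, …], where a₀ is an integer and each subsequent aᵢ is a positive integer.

[0; 6, 2, 2, 2, 6, 2]

Apply division with remainder until the remainder is 0:
166 ÷ 1065 → quotient 0, remainder 166
1065 ÷ 166 → quotient 6, remainder 69
166 ÷ 69 → quotient 2, remainder 28
69 ÷ 28 → quotient 2, remainder 13
28 ÷ 13 → quotient 2, remainder 2
13 ÷ 2 → quotient 6, remainder 1
2 ÷ 1 → quotient 2, remainder 0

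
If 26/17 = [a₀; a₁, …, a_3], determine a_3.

8

26 = 1·17 + 9, so a_0 = 1
17 = 1·9 + 8, so a_1 = 1
9 = 1·8 + 1, so a_2 = 1
8 = 8·1 + 0, so a_3 = 8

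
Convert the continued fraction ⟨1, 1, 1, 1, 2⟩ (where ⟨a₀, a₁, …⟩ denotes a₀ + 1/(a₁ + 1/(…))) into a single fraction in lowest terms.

13/8

Collapse the nested fraction from the inside out:
Start with 2.
1 + 1/(2/1) = 1 + 1/2 = 3/2
1 + 1/(3/2) = 1 + 2/3 = 5/3
1 + 1/(5/3) = 1 + 3/5 = 8/5
1 + 1/(8/5) = 1 + 5/8 = 13/8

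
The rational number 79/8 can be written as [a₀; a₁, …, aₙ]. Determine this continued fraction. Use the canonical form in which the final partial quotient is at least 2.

[9; 1, 7]

⌊79/8⌋ = 9, remainder 7
⌊8/7⌋ = 1, remainder 1
⌊7/1⌋ = 7, remainder 0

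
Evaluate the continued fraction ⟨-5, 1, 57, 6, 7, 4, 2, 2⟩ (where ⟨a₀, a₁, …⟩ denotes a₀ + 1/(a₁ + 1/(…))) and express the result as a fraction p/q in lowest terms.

Start with 2.
2 + 1/(2/1) = 2 + 1/2 = 5/2
4 + 1/(5/2) = 4 + 2/5 = 22/5
7 + 1/(22/5) = 7 + 5/22 = 159/22
6 + 1/(159/22) = 6 + 22/159 = 976/159
57 + 1/(976/159) = 57 + 159/976 = 55791/976
1 + 1/(55791/976) = 1 + 976/55791 = 56767/55791
-5 + 1/(56767/55791) = -5 + 55791/56767 = -228044/56767

-228044/56767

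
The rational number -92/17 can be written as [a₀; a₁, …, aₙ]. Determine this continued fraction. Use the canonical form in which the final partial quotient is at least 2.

⌊-92/17⌋ = -6, remainder 10
⌊17/10⌋ = 1, remainder 7
⌊10/7⌋ = 1, remainder 3
⌊7/3⌋ = 2, remainder 1
⌊3/1⌋ = 3, remainder 0

[-6; 1, 1, 2, 3]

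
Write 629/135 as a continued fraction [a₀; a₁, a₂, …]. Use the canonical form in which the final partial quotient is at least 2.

[4; 1, 1, 1, 14, 3]

629 ÷ 135 → quotient 4, remainder 89
135 ÷ 89 → quotient 1, remainder 46
89 ÷ 46 → quotient 1, remainder 43
46 ÷ 43 → quotient 1, remainder 3
43 ÷ 3 → quotient 14, remainder 1
3 ÷ 1 → quotient 3, remainder 0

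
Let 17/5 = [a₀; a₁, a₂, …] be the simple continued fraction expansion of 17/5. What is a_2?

17 ÷ 5 → quotient 3, remainder 2
5 ÷ 2 → quotient 2, remainder 1
2 ÷ 1 → quotient 2, remainder 0

2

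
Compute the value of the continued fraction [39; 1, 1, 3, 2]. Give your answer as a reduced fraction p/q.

633/16

Start with 2.
3 + 1/(2/1) = 3 + 1/2 = 7/2
1 + 1/(7/2) = 1 + 2/7 = 9/7
1 + 1/(9/7) = 1 + 7/9 = 16/9
39 + 1/(16/9) = 39 + 9/16 = 633/16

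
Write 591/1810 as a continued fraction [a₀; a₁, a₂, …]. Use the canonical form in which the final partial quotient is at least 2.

Run the Euclidean algorithm, recording each quotient:
591 = 0·1810 + 591, so a_0 = 0
1810 = 3·591 + 37, so a_1 = 3
591 = 15·37 + 36, so a_2 = 15
37 = 1·36 + 1, so a_3 = 1
36 = 36·1 + 0, so a_4 = 36

[0; 3, 15, 1, 36]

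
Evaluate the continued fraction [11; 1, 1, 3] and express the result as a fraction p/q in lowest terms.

81/7

a_0 = 11: 11/1
a_1 = 1: 12/1
a_2 = 1: 23/2
a_3 = 3: 81/7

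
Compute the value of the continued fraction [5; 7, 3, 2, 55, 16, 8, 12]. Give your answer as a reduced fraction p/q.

Use the convergent recurrence hₖ = aₖ·hₖ₋₁ + hₖ₋₂ (and likewise for the denominators kₖ):
a_0 = 5: 5/1
a_1 = 7: 36/7
a_2 = 3: 113/22
a_3 = 2: 262/51
a_4 = 55: 14523/2827
a_5 = 16: 232630/45283
a_6 = 8: 1875563/365091
a_7 = 12: 22739386/4426375

22739386/4426375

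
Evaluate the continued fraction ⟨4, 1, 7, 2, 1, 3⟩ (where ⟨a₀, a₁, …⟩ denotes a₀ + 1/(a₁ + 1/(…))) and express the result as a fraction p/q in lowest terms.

a_0 = 4: 4/1
a_1 = 1: 5/1
a_2 = 7: 39/8
a_3 = 2: 83/17
a_4 = 1: 122/25
a_5 = 3: 449/92

449/92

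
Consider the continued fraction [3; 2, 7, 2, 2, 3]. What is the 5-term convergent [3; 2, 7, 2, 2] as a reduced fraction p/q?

Start with 2.
2 + 1/(2/1) = 2 + 1/2 = 5/2
7 + 1/(5/2) = 7 + 2/5 = 37/5
2 + 1/(37/5) = 2 + 5/37 = 79/37
3 + 1/(79/37) = 3 + 37/79 = 274/79

274/79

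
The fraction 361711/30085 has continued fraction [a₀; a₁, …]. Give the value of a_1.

361711 = 12·30085 + 691, so a_0 = 12
30085 = 43·691 + 372, so a_1 = 43

43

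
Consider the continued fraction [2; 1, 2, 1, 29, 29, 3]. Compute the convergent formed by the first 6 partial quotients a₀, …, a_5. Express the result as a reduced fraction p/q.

a_0 = 2: 2/1
a_1 = 1: 3/1
a_2 = 2: 8/3
a_3 = 1: 11/4
a_4 = 29: 327/119
a_5 = 29: 9494/3455

9494/3455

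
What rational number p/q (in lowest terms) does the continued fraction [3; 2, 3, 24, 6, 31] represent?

Collapse the nested fraction from the inside out:
Start with 31.
6 + 1/(31/1) = 6 + 1/31 = 187/31
24 + 1/(187/31) = 24 + 31/187 = 4519/187
3 + 1/(4519/187) = 3 + 187/4519 = 13744/4519
2 + 1/(13744/4519) = 2 + 4519/13744 = 32007/13744
3 + 1/(32007/13744) = 3 + 13744/32007 = 109765/32007

109765/32007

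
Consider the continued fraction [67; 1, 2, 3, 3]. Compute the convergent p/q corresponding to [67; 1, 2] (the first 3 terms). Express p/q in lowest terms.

203/3

a_0 = 67: 67/1
a_1 = 1: 68/1
a_2 = 2: 203/3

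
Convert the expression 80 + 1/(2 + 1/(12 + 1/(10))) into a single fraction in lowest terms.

20281/252

Start with 10.
12 + 1/(10/1) = 12 + 1/10 = 121/10
2 + 1/(121/10) = 2 + 10/121 = 252/121
80 + 1/(252/121) = 80 + 121/252 = 20281/252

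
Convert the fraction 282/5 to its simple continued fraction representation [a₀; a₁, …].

[56; 2, 2]

282 = 56·5 + 2, so a_0 = 56
5 = 2·2 + 1, so a_1 = 2
2 = 2·1 + 0, so a_2 = 2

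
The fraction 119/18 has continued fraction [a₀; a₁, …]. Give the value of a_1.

1

Run the Euclidean algorithm, recording each quotient:
119 ÷ 18 → quotient 6, remainder 11
18 ÷ 11 → quotient 1, remainder 7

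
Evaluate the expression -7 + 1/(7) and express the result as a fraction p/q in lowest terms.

Start with 7.
-7 + 1/(7/1) = -7 + 1/7 = -48/7

-48/7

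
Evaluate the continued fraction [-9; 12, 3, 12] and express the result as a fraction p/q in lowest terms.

Work from the innermost term outward:
Start with 12.
3 + 1/(12/1) = 3 + 1/12 = 37/12
12 + 1/(37/12) = 12 + 12/37 = 456/37
-9 + 1/(456/37) = -9 + 37/456 = -4067/456

-4067/456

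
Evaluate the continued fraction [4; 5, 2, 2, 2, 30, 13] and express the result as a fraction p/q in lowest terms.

107821/25766

Start with 13.
30 + 1/(13/1) = 30 + 1/13 = 391/13
2 + 1/(391/13) = 2 + 13/391 = 795/391
2 + 1/(795/391) = 2 + 391/795 = 1981/795
2 + 1/(1981/795) = 2 + 795/1981 = 4757/1981
5 + 1/(4757/1981) = 5 + 1981/4757 = 25766/4757
4 + 1/(25766/4757) = 4 + 4757/25766 = 107821/25766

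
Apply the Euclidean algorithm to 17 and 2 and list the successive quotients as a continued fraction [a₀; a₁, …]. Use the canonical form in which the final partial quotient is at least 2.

17 = 8·2 + 1, so a_0 = 8
2 = 2·1 + 0, so a_1 = 2

[8; 2]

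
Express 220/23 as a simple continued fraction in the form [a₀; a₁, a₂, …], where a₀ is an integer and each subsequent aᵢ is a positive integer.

Run the Euclidean algorithm, recording each quotient:
220 ÷ 23 → quotient 9, remainder 13
23 ÷ 13 → quotient 1, remainder 10
13 ÷ 10 → quotient 1, remainder 3
10 ÷ 3 → quotient 3, remainder 1
3 ÷ 1 → quotient 3, remainder 0

[9; 1, 1, 3, 3]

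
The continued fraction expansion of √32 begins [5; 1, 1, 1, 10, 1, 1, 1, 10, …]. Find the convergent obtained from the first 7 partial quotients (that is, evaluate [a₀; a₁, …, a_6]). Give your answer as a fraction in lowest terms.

379/67

a_0 = 5: 5/1
a_1 = 1: 6/1
a_2 = 1: 11/2
a_3 = 1: 17/3
a_4 = 10: 181/32
a_5 = 1: 198/35
a_6 = 1: 379/67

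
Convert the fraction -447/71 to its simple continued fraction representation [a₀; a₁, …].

Run the Euclidean algorithm, recording each quotient:
-447 = -7·71 + 50, so a_0 = -7
71 = 1·50 + 21, so a_1 = 1
50 = 2·21 + 8, so a_2 = 2
21 = 2·8 + 5, so a_3 = 2
8 = 1·5 + 3, so a_4 = 1
5 = 1·3 + 2, so a_5 = 1
3 = 1·2 + 1, so a_6 = 1
2 = 2·1 + 0, so a_7 = 2

[-7; 1, 2, 2, 1, 1, 1, 2]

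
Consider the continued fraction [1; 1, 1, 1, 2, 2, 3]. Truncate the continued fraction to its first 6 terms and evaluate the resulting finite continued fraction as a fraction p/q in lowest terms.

Work from the innermost term outward:
Start with 2.
2 + 1/(2/1) = 2 + 1/2 = 5/2
1 + 1/(5/2) = 1 + 2/5 = 7/5
1 + 1/(7/5) = 1 + 5/7 = 12/7
1 + 1/(12/7) = 1 + 7/12 = 19/12
1 + 1/(19/12) = 1 + 12/19 = 31/19

31/19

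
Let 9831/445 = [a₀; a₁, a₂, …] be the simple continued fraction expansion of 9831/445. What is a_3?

Apply division with remainder until the remainder is 0:
⌊9831/445⌋ = 22, remainder 41
⌊445/41⌋ = 10, remainder 35
⌊41/35⌋ = 1, remainder 6
⌊35/6⌋ = 5, remainder 5

5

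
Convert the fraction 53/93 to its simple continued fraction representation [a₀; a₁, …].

[0; 1, 1, 3, 13]

Repeatedly divide and take the remainder:
⌊53/93⌋ = 0, remainder 53
⌊93/53⌋ = 1, remainder 40
⌊53/40⌋ = 1, remainder 13
⌊40/13⌋ = 3, remainder 1
⌊13/1⌋ = 13, remainder 0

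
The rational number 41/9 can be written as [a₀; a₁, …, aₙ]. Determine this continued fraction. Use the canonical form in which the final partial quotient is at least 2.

[4; 1, 1, 4]

⌊41/9⌋ = 4, remainder 5
⌊9/5⌋ = 1, remainder 4
⌊5/4⌋ = 1, remainder 1
⌊4/1⌋ = 4, remainder 0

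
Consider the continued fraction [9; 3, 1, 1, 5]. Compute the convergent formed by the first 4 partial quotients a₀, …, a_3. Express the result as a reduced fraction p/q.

65/7

Start with 1.
1 + 1/(1/1) = 1 + 1/1 = 2/1
3 + 1/(2/1) = 3 + 1/2 = 7/2
9 + 1/(7/2) = 9 + 2/7 = 65/7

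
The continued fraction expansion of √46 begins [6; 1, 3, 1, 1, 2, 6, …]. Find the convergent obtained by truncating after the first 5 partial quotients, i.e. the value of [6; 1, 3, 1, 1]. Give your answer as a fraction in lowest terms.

61/9

Start with 1.
1 + 1/(1/1) = 1 + 1/1 = 2/1
3 + 1/(2/1) = 3 + 1/2 = 7/2
1 + 1/(7/2) = 1 + 2/7 = 9/7
6 + 1/(9/7) = 6 + 7/9 = 61/9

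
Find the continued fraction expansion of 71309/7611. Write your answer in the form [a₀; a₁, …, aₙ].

71309 ÷ 7611 → quotient 9, remainder 2810
7611 ÷ 2810 → quotient 2, remainder 1991
2810 ÷ 1991 → quotient 1, remainder 819
1991 ÷ 819 → quotient 2, remainder 353
819 ÷ 353 → quotient 2, remainder 113
353 ÷ 113 → quotient 3, remainder 14
113 ÷ 14 → quotient 8, remainder 1
14 ÷ 1 → quotient 14, remainder 0

[9; 2, 1, 2, 2, 3, 8, 14]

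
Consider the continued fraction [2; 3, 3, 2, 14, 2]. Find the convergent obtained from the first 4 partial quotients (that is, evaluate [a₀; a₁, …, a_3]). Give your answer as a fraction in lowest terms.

a_0 = 2: 2/1
a_1 = 3: 7/3
a_2 = 3: 23/10
a_3 = 2: 53/23

53/23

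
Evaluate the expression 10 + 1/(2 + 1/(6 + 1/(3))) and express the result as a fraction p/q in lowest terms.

Start with 3.
6 + 1/(3/1) = 6 + 1/3 = 19/3
2 + 1/(19/3) = 2 + 3/19 = 41/19
10 + 1/(41/19) = 10 + 19/41 = 429/41

429/41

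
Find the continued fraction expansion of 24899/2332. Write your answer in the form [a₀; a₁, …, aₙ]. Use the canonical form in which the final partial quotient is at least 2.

[10; 1, 2, 10, 3, 5, 1, 3]

24899 = 10·2332 + 1579, so a_0 = 10
2332 = 1·1579 + 753, so a_1 = 1
1579 = 2·753 + 73, so a_2 = 2
753 = 10·73 + 23, so a_3 = 10
73 = 3·23 + 4, so a_4 = 3
23 = 5·4 + 3, so a_5 = 5
4 = 1·3 + 1, so a_6 = 1
3 = 3·1 + 0, so a_7 = 3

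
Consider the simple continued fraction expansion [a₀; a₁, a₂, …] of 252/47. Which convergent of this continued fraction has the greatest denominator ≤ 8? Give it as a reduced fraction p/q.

a_0 = 5: 5/1  (≤ bound)
a_1 = 2: 11/2  (≤ bound)
a_2 = 1: 16/3  (≤ bound)
a_3 = 3: 59/11  (> 8, stop)

16/3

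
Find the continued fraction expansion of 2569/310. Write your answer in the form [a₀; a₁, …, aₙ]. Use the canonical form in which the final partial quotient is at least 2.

2569 ÷ 310 → quotient 8, remainder 89
310 ÷ 89 → quotient 3, remainder 43
89 ÷ 43 → quotient 2, remainder 3
43 ÷ 3 → quotient 14, remainder 1
3 ÷ 1 → quotient 3, remainder 0

[8; 3, 2, 14, 3]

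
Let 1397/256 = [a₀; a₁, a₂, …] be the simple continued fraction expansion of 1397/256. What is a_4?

7

1397 ÷ 256 → quotient 5, remainder 117
256 ÷ 117 → quotient 2, remainder 22
117 ÷ 22 → quotient 5, remainder 7
22 ÷ 7 → quotient 3, remainder 1
7 ÷ 1 → quotient 7, remainder 0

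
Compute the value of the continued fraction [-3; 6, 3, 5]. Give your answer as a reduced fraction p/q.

-287/101

a_0 = -3: -3/1
a_1 = 6: -17/6
a_2 = 3: -54/19
a_3 = 5: -287/101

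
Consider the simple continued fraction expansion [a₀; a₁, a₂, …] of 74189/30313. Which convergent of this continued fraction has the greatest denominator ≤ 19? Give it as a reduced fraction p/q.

a_0 = 2: 2/1  (≤ bound)
a_1 = 2: 5/2  (≤ bound)
a_2 = 4: 22/9  (≤ bound)
a_3 = 3: 71/29  (> 19, stop)

22/9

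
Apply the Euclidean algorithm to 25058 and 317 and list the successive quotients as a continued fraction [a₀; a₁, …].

[79; 21, 7, 2]

⌊25058/317⌋ = 79, remainder 15
⌊317/15⌋ = 21, remainder 2
⌊15/2⌋ = 7, remainder 1
⌊2/1⌋ = 2, remainder 0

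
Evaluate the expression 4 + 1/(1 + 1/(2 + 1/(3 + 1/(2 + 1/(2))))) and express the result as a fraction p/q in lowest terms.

263/56

Work from the innermost term outward:
Start with 2.
2 + 1/(2/1) = 2 + 1/2 = 5/2
3 + 1/(5/2) = 3 + 2/5 = 17/5
2 + 1/(17/5) = 2 + 5/17 = 39/17
1 + 1/(39/17) = 1 + 17/39 = 56/39
4 + 1/(56/39) = 4 + 39/56 = 263/56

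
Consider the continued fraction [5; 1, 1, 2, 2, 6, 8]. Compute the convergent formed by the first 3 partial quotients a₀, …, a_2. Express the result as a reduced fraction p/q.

11/2

Start with 1.
1 + 1/(1/1) = 1 + 1/1 = 2/1
5 + 1/(2/1) = 5 + 1/2 = 11/2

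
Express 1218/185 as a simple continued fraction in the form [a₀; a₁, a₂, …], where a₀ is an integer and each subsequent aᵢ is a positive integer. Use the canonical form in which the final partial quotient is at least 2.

[6; 1, 1, 2, 2, 15]

Run the Euclidean algorithm, recording each quotient:
1218 ÷ 185 → quotient 6, remainder 108
185 ÷ 108 → quotient 1, remainder 77
108 ÷ 77 → quotient 1, remainder 31
77 ÷ 31 → quotient 2, remainder 15
31 ÷ 15 → quotient 2, remainder 1
15 ÷ 1 → quotient 15, remainder 0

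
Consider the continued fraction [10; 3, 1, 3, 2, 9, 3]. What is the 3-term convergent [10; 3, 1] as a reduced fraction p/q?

Collapse the nested fraction from the inside out:
Start with 1.
3 + 1/(1/1) = 3 + 1/1 = 4/1
10 + 1/(4/1) = 10 + 1/4 = 41/4

41/4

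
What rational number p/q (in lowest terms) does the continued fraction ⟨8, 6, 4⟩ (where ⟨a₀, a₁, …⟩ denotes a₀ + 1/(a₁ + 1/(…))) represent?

204/25

a_0 = 8: 8/1
a_1 = 6: 49/6
a_2 = 4: 204/25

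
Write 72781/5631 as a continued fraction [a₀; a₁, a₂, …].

⌊72781/5631⌋ = 12, remainder 5209
⌊5631/5209⌋ = 1, remainder 422
⌊5209/422⌋ = 12, remainder 145
⌊422/145⌋ = 2, remainder 132
⌊145/132⌋ = 1, remainder 13
⌊132/13⌋ = 10, remainder 2
⌊13/2⌋ = 6, remainder 1
⌊2/1⌋ = 2, remainder 0

[12; 1, 12, 2, 1, 10, 6, 2]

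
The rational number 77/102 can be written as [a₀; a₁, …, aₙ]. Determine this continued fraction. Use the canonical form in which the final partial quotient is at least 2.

[0; 1, 3, 12, 2]

Apply division with remainder until the remainder is 0:
⌊77/102⌋ = 0, remainder 77
⌊102/77⌋ = 1, remainder 25
⌊77/25⌋ = 3, remainder 2
⌊25/2⌋ = 12, remainder 1
⌊2/1⌋ = 2, remainder 0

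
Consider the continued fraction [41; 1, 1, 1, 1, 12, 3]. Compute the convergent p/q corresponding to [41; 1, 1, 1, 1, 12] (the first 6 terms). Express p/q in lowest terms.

2621/63

Work from the innermost term outward:
Start with 12.
1 + 1/(12/1) = 1 + 1/12 = 13/12
1 + 1/(13/12) = 1 + 12/13 = 25/13
1 + 1/(25/13) = 1 + 13/25 = 38/25
1 + 1/(38/25) = 1 + 25/38 = 63/38
41 + 1/(63/38) = 41 + 38/63 = 2621/63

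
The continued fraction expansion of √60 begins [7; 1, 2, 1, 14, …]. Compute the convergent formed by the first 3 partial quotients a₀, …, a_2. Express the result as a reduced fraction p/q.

a_0 = 7: 7/1
a_1 = 1: 8/1
a_2 = 2: 23/3

23/3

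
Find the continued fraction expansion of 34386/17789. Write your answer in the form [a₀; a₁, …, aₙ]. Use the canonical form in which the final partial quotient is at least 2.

34386 = 1·17789 + 16597, so a_0 = 1
17789 = 1·16597 + 1192, so a_1 = 1
16597 = 13·1192 + 1101, so a_2 = 13
1192 = 1·1101 + 91, so a_3 = 1
1101 = 12·91 + 9, so a_4 = 12
91 = 10·9 + 1, so a_5 = 10
9 = 9·1 + 0, so a_6 = 9

[1; 1, 13, 1, 12, 10, 9]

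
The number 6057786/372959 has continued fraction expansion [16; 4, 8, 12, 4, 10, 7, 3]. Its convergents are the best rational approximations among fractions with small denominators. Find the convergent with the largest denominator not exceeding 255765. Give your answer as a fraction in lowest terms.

a_0 = 16: 16/1  (≤ bound)
a_1 = 4: 65/4  (≤ bound)
a_2 = 8: 536/33  (≤ bound)
a_3 = 12: 6497/400  (≤ bound)
a_4 = 4: 26524/1633  (≤ bound)
a_5 = 10: 271737/16730  (≤ bound)
a_6 = 7: 1928683/118743  (≤ bound)
a_7 = 3: 6057786/372959  (> 255765, stop)

1928683/118743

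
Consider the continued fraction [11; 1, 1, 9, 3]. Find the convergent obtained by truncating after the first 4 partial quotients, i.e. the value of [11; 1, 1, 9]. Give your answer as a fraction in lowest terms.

219/19

Start with 9.
1 + 1/(9/1) = 1 + 1/9 = 10/9
1 + 1/(10/9) = 1 + 9/10 = 19/10
11 + 1/(19/10) = 11 + 10/19 = 219/19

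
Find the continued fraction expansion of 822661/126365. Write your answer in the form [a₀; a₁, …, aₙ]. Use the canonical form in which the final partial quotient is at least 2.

⌊822661/126365⌋ = 6, remainder 64471
⌊126365/64471⌋ = 1, remainder 61894
⌊64471/61894⌋ = 1, remainder 2577
⌊61894/2577⌋ = 24, remainder 46
⌊2577/46⌋ = 56, remainder 1
⌊46/1⌋ = 46, remainder 0

[6; 1, 1, 24, 56, 46]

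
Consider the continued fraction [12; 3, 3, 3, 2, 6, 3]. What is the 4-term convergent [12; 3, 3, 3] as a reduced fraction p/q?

406/33

a_0 = 12: 12/1
a_1 = 3: 37/3
a_2 = 3: 123/10
a_3 = 3: 406/33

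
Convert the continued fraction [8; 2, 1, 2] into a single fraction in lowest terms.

67/8

a_0 = 8: 8/1
a_1 = 2: 17/2
a_2 = 1: 25/3
a_3 = 2: 67/8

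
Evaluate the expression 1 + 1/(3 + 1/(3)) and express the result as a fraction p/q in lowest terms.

a_0 = 1: 1/1
a_1 = 3: 4/3
a_2 = 3: 13/10

13/10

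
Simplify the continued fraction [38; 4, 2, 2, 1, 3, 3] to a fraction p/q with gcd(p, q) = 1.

14373/376

a_0 = 38: 38/1
a_1 = 4: 153/4
a_2 = 2: 344/9
a_3 = 2: 841/22
a_4 = 1: 1185/31
a_5 = 3: 4396/115
a_6 = 3: 14373/376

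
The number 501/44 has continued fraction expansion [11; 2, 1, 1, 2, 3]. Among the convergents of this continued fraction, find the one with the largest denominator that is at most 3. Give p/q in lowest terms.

List convergents until the denominator exceeds the bound:
a_0 = 11: 11/1  (≤ bound)
a_1 = 2: 23/2  (≤ bound)
a_2 = 1: 34/3  (≤ bound)
a_3 = 1: 57/5  (> 3, stop)

34/3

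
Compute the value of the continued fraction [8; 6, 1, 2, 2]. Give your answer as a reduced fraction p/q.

383/47

Start with 2.
2 + 1/(2/1) = 2 + 1/2 = 5/2
1 + 1/(5/2) = 1 + 2/5 = 7/5
6 + 1/(7/5) = 6 + 5/7 = 47/7
8 + 1/(47/7) = 8 + 7/47 = 383/47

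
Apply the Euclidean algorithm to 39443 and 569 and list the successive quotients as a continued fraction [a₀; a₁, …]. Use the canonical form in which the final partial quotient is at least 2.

[69; 3, 7, 1, 10, 2]

39443 = 69·569 + 182, so a_0 = 69
569 = 3·182 + 23, so a_1 = 3
182 = 7·23 + 21, so a_2 = 7
23 = 1·21 + 2, so a_3 = 1
21 = 10·2 + 1, so a_4 = 10
2 = 2·1 + 0, so a_5 = 2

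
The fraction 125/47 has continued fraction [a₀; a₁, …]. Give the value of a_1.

125 ÷ 47 → quotient 2, remainder 31
47 ÷ 31 → quotient 1, remainder 16

1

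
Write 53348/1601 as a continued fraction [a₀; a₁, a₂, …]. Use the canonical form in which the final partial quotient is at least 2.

[33; 3, 9, 5, 11]

⌊53348/1601⌋ = 33, remainder 515
⌊1601/515⌋ = 3, remainder 56
⌊515/56⌋ = 9, remainder 11
⌊56/11⌋ = 5, remainder 1
⌊11/1⌋ = 11, remainder 0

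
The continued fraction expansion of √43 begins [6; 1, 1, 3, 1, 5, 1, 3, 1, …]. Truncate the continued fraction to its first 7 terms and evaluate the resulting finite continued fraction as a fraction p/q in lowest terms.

400/61

a_0 = 6: 6/1
a_1 = 1: 7/1
a_2 = 1: 13/2
a_3 = 3: 46/7
a_4 = 1: 59/9
a_5 = 5: 341/52
a_6 = 1: 400/61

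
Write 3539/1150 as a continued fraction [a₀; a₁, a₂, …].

⌊3539/1150⌋ = 3, remainder 89
⌊1150/89⌋ = 12, remainder 82
⌊89/82⌋ = 1, remainder 7
⌊82/7⌋ = 11, remainder 5
⌊7/5⌋ = 1, remainder 2
⌊5/2⌋ = 2, remainder 1
⌊2/1⌋ = 2, remainder 0

[3; 12, 1, 11, 1, 2, 2]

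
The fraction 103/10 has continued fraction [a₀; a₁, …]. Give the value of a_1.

3

Run the Euclidean algorithm, recording each quotient:
⌊103/10⌋ = 10, remainder 3
⌊10/3⌋ = 3, remainder 1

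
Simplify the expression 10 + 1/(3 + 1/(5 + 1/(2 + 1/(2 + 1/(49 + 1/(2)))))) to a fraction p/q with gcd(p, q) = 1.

Start with 2.
49 + 1/(2/1) = 49 + 1/2 = 99/2
2 + 1/(99/2) = 2 + 2/99 = 200/99
2 + 1/(200/99) = 2 + 99/200 = 499/200
5 + 1/(499/200) = 5 + 200/499 = 2695/499
3 + 1/(2695/499) = 3 + 499/2695 = 8584/2695
10 + 1/(8584/2695) = 10 + 2695/8584 = 88535/8584

88535/8584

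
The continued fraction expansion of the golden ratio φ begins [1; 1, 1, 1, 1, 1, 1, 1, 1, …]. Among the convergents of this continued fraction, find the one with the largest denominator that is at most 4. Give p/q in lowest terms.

5/3

a_0 = 1: 1/1  (≤ bound)
a_1 = 1: 2/1  (≤ bound)
a_2 = 1: 3/2  (≤ bound)
a_3 = 1: 5/3  (≤ bound)
a_4 = 1: 8/5  (> 4, stop)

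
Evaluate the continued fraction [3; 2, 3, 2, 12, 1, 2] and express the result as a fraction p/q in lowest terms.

2162/629

Start with 2.
1 + 1/(2/1) = 1 + 1/2 = 3/2
12 + 1/(3/2) = 12 + 2/3 = 38/3
2 + 1/(38/3) = 2 + 3/38 = 79/38
3 + 1/(79/38) = 3 + 38/79 = 275/79
2 + 1/(275/79) = 2 + 79/275 = 629/275
3 + 1/(629/275) = 3 + 275/629 = 2162/629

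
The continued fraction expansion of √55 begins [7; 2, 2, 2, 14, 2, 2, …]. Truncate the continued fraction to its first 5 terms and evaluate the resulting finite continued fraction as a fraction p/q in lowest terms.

1283/173

Work from the innermost term outward:
Start with 14.
2 + 1/(14/1) = 2 + 1/14 = 29/14
2 + 1/(29/14) = 2 + 14/29 = 72/29
2 + 1/(72/29) = 2 + 29/72 = 173/72
7 + 1/(173/72) = 7 + 72/173 = 1283/173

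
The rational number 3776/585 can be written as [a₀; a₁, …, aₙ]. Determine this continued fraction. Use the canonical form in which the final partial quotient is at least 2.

3776 = 6·585 + 266, so a_0 = 6
585 = 2·266 + 53, so a_1 = 2
266 = 5·53 + 1, so a_2 = 5
53 = 53·1 + 0, so a_3 = 53

[6; 2, 5, 53]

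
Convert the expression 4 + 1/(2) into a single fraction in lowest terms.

9/2

Build up convergents one term at a time:
a_0 = 4: 4/1
a_1 = 2: 9/2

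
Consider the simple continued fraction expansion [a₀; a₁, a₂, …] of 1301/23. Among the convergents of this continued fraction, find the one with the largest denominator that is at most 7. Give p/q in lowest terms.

a_0 = 56: 56/1  (≤ bound)
a_1 = 1: 57/1  (≤ bound)
a_2 = 1: 113/2  (≤ bound)
a_3 = 3: 396/7  (≤ bound)
a_4 = 3: 1301/23  (> 7, stop)

396/7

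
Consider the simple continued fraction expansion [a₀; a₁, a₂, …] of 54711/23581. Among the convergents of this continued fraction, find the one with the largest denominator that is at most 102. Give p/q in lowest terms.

58/25

a_0 = 2: 2/1  (≤ bound)
a_1 = 3: 7/3  (≤ bound)
a_2 = 8: 58/25  (≤ bound)
a_3 = 12: 703/303  (> 102, stop)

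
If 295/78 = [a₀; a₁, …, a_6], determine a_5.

2

⌊295/78⌋ = 3, remainder 61
⌊78/61⌋ = 1, remainder 17
⌊61/17⌋ = 3, remainder 10
⌊17/10⌋ = 1, remainder 7
⌊10/7⌋ = 1, remainder 3
⌊7/3⌋ = 2, remainder 1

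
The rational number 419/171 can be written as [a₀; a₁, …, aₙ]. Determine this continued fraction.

419 = 2·171 + 77, so a_0 = 2
171 = 2·77 + 17, so a_1 = 2
77 = 4·17 + 9, so a_2 = 4
17 = 1·9 + 8, so a_3 = 1
9 = 1·8 + 1, so a_4 = 1
8 = 8·1 + 0, so a_5 = 8

[2; 2, 4, 1, 1, 8]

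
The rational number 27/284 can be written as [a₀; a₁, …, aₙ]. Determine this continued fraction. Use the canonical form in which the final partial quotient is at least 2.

[0; 10, 1, 1, 13]

Run the Euclidean algorithm, recording each quotient:
27 = 0·284 + 27, so a_0 = 0
284 = 10·27 + 14, so a_1 = 10
27 = 1·14 + 13, so a_2 = 1
14 = 1·13 + 1, so a_3 = 1
13 = 13·1 + 0, so a_4 = 13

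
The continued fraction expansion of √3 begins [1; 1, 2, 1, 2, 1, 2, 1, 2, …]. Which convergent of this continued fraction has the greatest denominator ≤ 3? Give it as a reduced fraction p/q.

a_0 = 1: 1/1  (≤ bound)
a_1 = 1: 2/1  (≤ bound)
a_2 = 2: 5/3  (≤ bound)
a_3 = 1: 7/4  (> 3, stop)

5/3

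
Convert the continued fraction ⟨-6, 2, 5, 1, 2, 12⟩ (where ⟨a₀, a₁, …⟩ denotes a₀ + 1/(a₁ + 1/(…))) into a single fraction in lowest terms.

Collapse the nested fraction from the inside out:
Start with 12.
2 + 1/(12/1) = 2 + 1/12 = 25/12
1 + 1/(25/12) = 1 + 12/25 = 37/25
5 + 1/(37/25) = 5 + 25/37 = 210/37
2 + 1/(210/37) = 2 + 37/210 = 457/210
-6 + 1/(457/210) = -6 + 210/457 = -2532/457

-2532/457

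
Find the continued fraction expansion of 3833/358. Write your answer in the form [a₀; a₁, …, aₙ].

Run the Euclidean algorithm, recording each quotient:
3833 ÷ 358 → quotient 10, remainder 253
358 ÷ 253 → quotient 1, remainder 105
253 ÷ 105 → quotient 2, remainder 43
105 ÷ 43 → quotient 2, remainder 19
43 ÷ 19 → quotient 2, remainder 5
19 ÷ 5 → quotient 3, remainder 4
5 ÷ 4 → quotient 1, remainder 1
4 ÷ 1 → quotient 4, remainder 0

[10; 1, 2, 2, 2, 3, 1, 4]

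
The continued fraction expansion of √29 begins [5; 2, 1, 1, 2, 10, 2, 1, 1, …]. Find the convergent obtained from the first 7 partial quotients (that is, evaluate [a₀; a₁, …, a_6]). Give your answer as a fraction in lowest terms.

Collapse the nested fraction from the inside out:
Start with 2.
10 + 1/(2/1) = 10 + 1/2 = 21/2
2 + 1/(21/2) = 2 + 2/21 = 44/21
1 + 1/(44/21) = 1 + 21/44 = 65/44
1 + 1/(65/44) = 1 + 44/65 = 109/65
2 + 1/(109/65) = 2 + 65/109 = 283/109
5 + 1/(283/109) = 5 + 109/283 = 1524/283

1524/283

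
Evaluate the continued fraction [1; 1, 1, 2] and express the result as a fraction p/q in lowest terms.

8/5

Start with 2.
1 + 1/(2/1) = 1 + 1/2 = 3/2
1 + 1/(3/2) = 1 + 2/3 = 5/3
1 + 1/(5/3) = 1 + 3/5 = 8/5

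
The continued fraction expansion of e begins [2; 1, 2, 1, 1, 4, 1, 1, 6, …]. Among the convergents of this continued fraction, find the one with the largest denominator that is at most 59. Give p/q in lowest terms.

a_0 = 2: 2/1  (≤ bound)
a_1 = 1: 3/1  (≤ bound)
a_2 = 2: 8/3  (≤ bound)
a_3 = 1: 11/4  (≤ bound)
a_4 = 1: 19/7  (≤ bound)
a_5 = 4: 87/32  (≤ bound)
a_6 = 1: 106/39  (≤ bound)
a_7 = 1: 193/71  (> 59, stop)

106/39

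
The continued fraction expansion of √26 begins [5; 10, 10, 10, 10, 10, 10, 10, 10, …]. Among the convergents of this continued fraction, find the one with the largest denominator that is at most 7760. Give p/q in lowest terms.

a_0 = 5: 5/1  (≤ bound)
a_1 = 10: 51/10  (≤ bound)
a_2 = 10: 515/101  (≤ bound)
a_3 = 10: 5201/1020  (≤ bound)
a_4 = 10: 52525/10301  (> 7760, stop)

5201/1020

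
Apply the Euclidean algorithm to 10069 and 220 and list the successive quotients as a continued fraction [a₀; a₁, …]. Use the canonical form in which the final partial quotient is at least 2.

[45; 1, 3, 3, 5, 3]

⌊10069/220⌋ = 45, remainder 169
⌊220/169⌋ = 1, remainder 51
⌊169/51⌋ = 3, remainder 16
⌊51/16⌋ = 3, remainder 3
⌊16/3⌋ = 5, remainder 1
⌊3/1⌋ = 3, remainder 0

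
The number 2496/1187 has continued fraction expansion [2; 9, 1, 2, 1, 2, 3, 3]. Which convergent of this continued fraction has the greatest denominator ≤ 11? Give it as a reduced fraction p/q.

a_0 = 2: 2/1  (≤ bound)
a_1 = 9: 19/9  (≤ bound)
a_2 = 1: 21/10  (≤ bound)
a_3 = 2: 61/29  (> 11, stop)

21/10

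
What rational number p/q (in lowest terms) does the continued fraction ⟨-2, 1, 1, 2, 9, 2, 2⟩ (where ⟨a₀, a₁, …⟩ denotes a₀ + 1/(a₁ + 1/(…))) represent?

a_0 = -2: -2/1
a_1 = 1: -1/1
a_2 = 1: -3/2
a_3 = 2: -7/5
a_4 = 9: -66/47
a_5 = 2: -139/99
a_6 = 2: -344/245

-344/245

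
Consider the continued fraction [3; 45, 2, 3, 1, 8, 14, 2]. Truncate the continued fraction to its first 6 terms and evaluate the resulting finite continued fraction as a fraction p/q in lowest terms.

Start with 8.
1 + 1/(8/1) = 1 + 1/8 = 9/8
3 + 1/(9/8) = 3 + 8/9 = 35/9
2 + 1/(35/9) = 2 + 9/35 = 79/35
45 + 1/(79/35) = 45 + 35/79 = 3590/79
3 + 1/(3590/79) = 3 + 79/3590 = 10849/3590

10849/3590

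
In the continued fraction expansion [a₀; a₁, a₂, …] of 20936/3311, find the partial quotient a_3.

1

20936 ÷ 3311 → quotient 6, remainder 1070
3311 ÷ 1070 → quotient 3, remainder 101
1070 ÷ 101 → quotient 10, remainder 60
101 ÷ 60 → quotient 1, remainder 41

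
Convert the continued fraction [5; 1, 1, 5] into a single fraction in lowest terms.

Starting at the tail and folding back:
Start with 5.
1 + 1/(5/1) = 1 + 1/5 = 6/5
1 + 1/(6/5) = 1 + 5/6 = 11/6
5 + 1/(11/6) = 5 + 6/11 = 61/11

61/11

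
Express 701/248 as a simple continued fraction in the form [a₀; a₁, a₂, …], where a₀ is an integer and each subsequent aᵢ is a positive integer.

701 = 2·248 + 205, so a_0 = 2
248 = 1·205 + 43, so a_1 = 1
205 = 4·43 + 33, so a_2 = 4
43 = 1·33 + 10, so a_3 = 1
33 = 3·10 + 3, so a_4 = 3
10 = 3·3 + 1, so a_5 = 3
3 = 3·1 + 0, so a_6 = 3

[2; 1, 4, 1, 3, 3, 3]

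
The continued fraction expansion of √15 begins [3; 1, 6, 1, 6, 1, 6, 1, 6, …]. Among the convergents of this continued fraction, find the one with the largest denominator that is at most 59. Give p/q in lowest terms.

213/55

List convergents until the denominator exceeds the bound:
a_0 = 3: 3/1  (≤ bound)
a_1 = 1: 4/1  (≤ bound)
a_2 = 6: 27/7  (≤ bound)
a_3 = 1: 31/8  (≤ bound)
a_4 = 6: 213/55  (≤ bound)
a_5 = 1: 244/63  (> 59, stop)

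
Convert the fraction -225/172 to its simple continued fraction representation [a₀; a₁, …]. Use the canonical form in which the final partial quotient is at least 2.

[-2; 1, 2, 4, 13]

Repeatedly divide and take the remainder:
⌊-225/172⌋ = -2, remainder 119
⌊172/119⌋ = 1, remainder 53
⌊119/53⌋ = 2, remainder 13
⌊53/13⌋ = 4, remainder 1
⌊13/1⌋ = 13, remainder 0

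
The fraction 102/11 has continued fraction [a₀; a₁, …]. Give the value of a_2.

Repeatedly divide and take the remainder:
⌊102/11⌋ = 9, remainder 3
⌊11/3⌋ = 3, remainder 2
⌊3/2⌋ = 1, remainder 1

1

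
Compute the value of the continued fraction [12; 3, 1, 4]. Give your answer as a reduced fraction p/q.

a_0 = 12: 12/1
a_1 = 3: 37/3
a_2 = 1: 49/4
a_3 = 4: 233/19

233/19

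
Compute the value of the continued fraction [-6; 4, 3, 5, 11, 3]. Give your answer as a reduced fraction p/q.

Start with 3.
11 + 1/(3/1) = 11 + 1/3 = 34/3
5 + 1/(34/3) = 5 + 3/34 = 173/34
3 + 1/(173/34) = 3 + 34/173 = 553/173
4 + 1/(553/173) = 4 + 173/553 = 2385/553
-6 + 1/(2385/553) = -6 + 553/2385 = -13757/2385

-13757/2385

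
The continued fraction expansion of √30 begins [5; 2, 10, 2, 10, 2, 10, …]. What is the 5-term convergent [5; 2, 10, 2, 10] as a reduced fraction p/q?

2525/461

Work from the innermost term outward:
Start with 10.
2 + 1/(10/1) = 2 + 1/10 = 21/10
10 + 1/(21/10) = 10 + 10/21 = 220/21
2 + 1/(220/21) = 2 + 21/220 = 461/220
5 + 1/(461/220) = 5 + 220/461 = 2525/461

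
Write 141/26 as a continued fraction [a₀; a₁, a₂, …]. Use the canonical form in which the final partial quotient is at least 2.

141 ÷ 26 → quotient 5, remainder 11
26 ÷ 11 → quotient 2, remainder 4
11 ÷ 4 → quotient 2, remainder 3
4 ÷ 3 → quotient 1, remainder 1
3 ÷ 1 → quotient 3, remainder 0

[5; 2, 2, 1, 3]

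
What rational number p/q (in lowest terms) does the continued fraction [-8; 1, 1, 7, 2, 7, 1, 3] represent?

-7857/1052

Compute successive convergents:
a_0 = -8: -8/1
a_1 = 1: -7/1
a_2 = 1: -15/2
a_3 = 7: -112/15
a_4 = 2: -239/32
a_5 = 7: -1785/239
a_6 = 1: -2024/271
a_7 = 3: -7857/1052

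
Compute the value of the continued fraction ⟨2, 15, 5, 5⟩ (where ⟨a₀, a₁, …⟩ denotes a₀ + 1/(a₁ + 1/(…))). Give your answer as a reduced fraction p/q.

a_0 = 2: 2/1
a_1 = 15: 31/15
a_2 = 5: 157/76
a_3 = 5: 816/395

816/395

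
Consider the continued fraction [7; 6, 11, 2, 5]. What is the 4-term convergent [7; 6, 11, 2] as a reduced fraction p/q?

Start with 2.
11 + 1/(2/1) = 11 + 1/2 = 23/2
6 + 1/(23/2) = 6 + 2/23 = 140/23
7 + 1/(140/23) = 7 + 23/140 = 1003/140

1003/140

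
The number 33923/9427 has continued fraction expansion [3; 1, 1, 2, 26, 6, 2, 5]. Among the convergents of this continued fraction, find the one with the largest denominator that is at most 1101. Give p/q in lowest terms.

a_0 = 3: 3/1  (≤ bound)
a_1 = 1: 4/1  (≤ bound)
a_2 = 1: 7/2  (≤ bound)
a_3 = 2: 18/5  (≤ bound)
a_4 = 26: 475/132  (≤ bound)
a_5 = 6: 2868/797  (≤ bound)
a_6 = 2: 6211/1726  (> 1101, stop)

2868/797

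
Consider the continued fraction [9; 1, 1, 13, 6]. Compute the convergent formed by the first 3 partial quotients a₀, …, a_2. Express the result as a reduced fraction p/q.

Start with 1.
1 + 1/(1/1) = 1 + 1/1 = 2/1
9 + 1/(2/1) = 9 + 1/2 = 19/2

19/2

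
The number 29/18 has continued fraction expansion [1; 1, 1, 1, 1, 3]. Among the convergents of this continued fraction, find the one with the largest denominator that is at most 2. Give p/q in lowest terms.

3/2

a_0 = 1: 1/1  (≤ bound)
a_1 = 1: 2/1  (≤ bound)
a_2 = 1: 3/2  (≤ bound)
a_3 = 1: 5/3  (> 2, stop)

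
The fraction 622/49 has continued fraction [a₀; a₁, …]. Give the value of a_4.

1

622 ÷ 49 → quotient 12, remainder 34
49 ÷ 34 → quotient 1, remainder 15
34 ÷ 15 → quotient 2, remainder 4
15 ÷ 4 → quotient 3, remainder 3
4 ÷ 3 → quotient 1, remainder 1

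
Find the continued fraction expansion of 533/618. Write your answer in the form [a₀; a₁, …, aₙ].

[0; 1, 6, 3, 1, 2, 3, 2]

Repeatedly divide and take the remainder:
533 ÷ 618 → quotient 0, remainder 533
618 ÷ 533 → quotient 1, remainder 85
533 ÷ 85 → quotient 6, remainder 23
85 ÷ 23 → quotient 3, remainder 16
23 ÷ 16 → quotient 1, remainder 7
16 ÷ 7 → quotient 2, remainder 2
7 ÷ 2 → quotient 3, remainder 1
2 ÷ 1 → quotient 2, remainder 0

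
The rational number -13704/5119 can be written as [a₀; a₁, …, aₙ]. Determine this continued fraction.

Repeatedly divide and take the remainder:
⌊-13704/5119⌋ = -3, remainder 1653
⌊5119/1653⌋ = 3, remainder 160
⌊1653/160⌋ = 10, remainder 53
⌊160/53⌋ = 3, remainder 1
⌊53/1⌋ = 53, remainder 0

[-3; 3, 10, 3, 53]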